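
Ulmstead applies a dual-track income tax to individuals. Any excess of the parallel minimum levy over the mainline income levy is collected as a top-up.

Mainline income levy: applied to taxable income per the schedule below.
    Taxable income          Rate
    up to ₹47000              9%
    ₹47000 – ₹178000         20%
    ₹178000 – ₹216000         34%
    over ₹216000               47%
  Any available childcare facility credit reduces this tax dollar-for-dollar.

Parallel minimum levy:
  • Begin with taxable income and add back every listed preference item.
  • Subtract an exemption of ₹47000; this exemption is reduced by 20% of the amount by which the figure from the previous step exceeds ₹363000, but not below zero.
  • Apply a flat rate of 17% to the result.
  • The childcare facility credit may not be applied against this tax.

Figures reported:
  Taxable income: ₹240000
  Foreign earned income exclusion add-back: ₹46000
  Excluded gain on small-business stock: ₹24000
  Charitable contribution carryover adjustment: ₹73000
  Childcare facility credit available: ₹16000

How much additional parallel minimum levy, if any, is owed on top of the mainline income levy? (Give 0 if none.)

Parallel minimum levy:
  Adjusted income: ₹240000 + ₹46000 + ₹24000 + ₹73000 = ₹383000
  Exemption: ₹47000 − 20% × (₹383000 − ₹363000) = ₹47000 − ₹4000 = ₹43000
  Base: ₹383000 − ₹43000 = ₹340000
  ₹340000 × 17% = ₹57800

Mainline income levy:
  ₹47000 × 9% = ₹4230
  ₹131000 × 20% = ₹26200
  ₹38000 × 34% = ₹12920
  ₹24000 × 47% = ₹11280
  → ₹54630
  Less childcare facility credit ₹16000 → ₹38630

Excess of parallel minimum levy over mainline income levy: ₹57800 − ₹38630 = ₹19170.

₹19170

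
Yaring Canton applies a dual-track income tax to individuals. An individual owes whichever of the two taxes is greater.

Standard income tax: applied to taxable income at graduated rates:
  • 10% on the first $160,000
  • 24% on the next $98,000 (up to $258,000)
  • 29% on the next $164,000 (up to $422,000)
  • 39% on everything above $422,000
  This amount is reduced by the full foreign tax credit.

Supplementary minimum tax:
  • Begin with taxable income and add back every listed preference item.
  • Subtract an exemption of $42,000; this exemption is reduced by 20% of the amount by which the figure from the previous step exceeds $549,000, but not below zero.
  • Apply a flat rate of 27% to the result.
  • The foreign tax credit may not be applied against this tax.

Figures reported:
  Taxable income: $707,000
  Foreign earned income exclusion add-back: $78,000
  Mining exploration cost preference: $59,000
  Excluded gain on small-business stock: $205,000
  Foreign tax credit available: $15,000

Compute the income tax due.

Standard income tax:
  $160,000 × 10% = $16,000
  $98,000 × 24% = $23,520
  $164,000 × 29% = $47,560
  $285,000 × 39% = $111,150
  → $198,230
  Less foreign tax credit $15,000 → $183,230

Supplementary minimum tax:
  Adjusted income: $707,000 + $78,000 + $59,000 + $205,000 = $1,049,000
  Exemption: 20% × ($1,049,000 − $549,000) = $100,000 ≥ $42,000, so the exemption is fully phased out
  Base: $1,049,000 − $0 = $1,049,000
  $1,049,000 × 27% = $283,230

$283,230 > $183,230, so the supplementary minimum tax is the binding amount.

$283,230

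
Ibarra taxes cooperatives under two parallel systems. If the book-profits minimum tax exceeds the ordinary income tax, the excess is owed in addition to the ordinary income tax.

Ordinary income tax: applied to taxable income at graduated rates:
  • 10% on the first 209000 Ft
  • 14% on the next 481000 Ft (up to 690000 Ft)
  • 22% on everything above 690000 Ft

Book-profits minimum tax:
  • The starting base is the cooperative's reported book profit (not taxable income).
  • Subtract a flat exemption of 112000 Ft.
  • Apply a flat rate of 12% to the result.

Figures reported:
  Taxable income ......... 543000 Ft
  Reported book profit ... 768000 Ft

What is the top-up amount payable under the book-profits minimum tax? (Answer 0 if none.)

Book-profits minimum tax:
  Base (reported book profit): 768000 Ft
  Less exemption 112000 Ft → base 656000 Ft
  656000 Ft × 12% = 78720 Ft

Ordinary income tax:
  209000 Ft × 10% = 20900 Ft
  334000 Ft × 14% = 46760 Ft
  → 67660 Ft

Excess of book-profits minimum tax over ordinary income tax: 78720 Ft − 67660 Ft = 11060 Ft.

11060 Ft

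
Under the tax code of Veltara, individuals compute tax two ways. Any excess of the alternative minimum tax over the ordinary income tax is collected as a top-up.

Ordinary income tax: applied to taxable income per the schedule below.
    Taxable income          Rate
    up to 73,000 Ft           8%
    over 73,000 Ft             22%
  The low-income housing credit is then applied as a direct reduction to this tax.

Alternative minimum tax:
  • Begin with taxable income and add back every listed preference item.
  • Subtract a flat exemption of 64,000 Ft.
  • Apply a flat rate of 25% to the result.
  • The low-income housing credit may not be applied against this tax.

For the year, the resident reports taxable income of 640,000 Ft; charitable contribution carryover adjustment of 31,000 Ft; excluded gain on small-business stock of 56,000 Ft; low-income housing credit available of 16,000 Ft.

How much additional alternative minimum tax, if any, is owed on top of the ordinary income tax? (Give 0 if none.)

Ordinary income tax:
  73,000 Ft × 8% = 5,840 Ft
  567,000 Ft × 22% = 124,740 Ft
  → 130,580 Ft
  Less low-income housing credit 16,000 Ft → 114,580 Ft

Alternative minimum tax:
  Adjusted income: 640,000 Ft + 31,000 Ft + 56,000 Ft = 727,000 Ft
  Less exemption 64,000 Ft → base 663,000 Ft
  663,000 Ft × 25% = 165,750 Ft

Excess of alternative minimum tax over ordinary income tax: 165,750 Ft − 114,580 Ft = 51,170 Ft.

51,170 Ft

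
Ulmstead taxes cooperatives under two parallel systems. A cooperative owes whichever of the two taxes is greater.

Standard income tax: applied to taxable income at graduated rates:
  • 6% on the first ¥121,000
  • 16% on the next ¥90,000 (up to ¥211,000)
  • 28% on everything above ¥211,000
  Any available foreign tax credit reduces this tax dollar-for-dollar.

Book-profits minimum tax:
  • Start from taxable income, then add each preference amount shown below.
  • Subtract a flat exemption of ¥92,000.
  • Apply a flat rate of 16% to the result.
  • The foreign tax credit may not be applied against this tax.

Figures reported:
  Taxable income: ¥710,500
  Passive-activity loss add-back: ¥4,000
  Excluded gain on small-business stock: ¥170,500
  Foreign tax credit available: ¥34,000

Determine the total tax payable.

¥127,520

Standard income tax:
  ¥121,000 × 6% = ¥7,260
  ¥90,000 × 16% = ¥14,400
  ¥499,500 × 28% = ¥139,860
  → ¥161,520
  Less foreign tax credit ¥34,000 → ¥127,520

Book-profits minimum tax:
  Adjusted income: ¥710,500 + ¥4,000 + ¥170,500 = ¥885,000
  Less exemption ¥92,000 → base ¥793,000
  ¥793,000 × 16% = ¥126,880

¥127,520 > ¥126,880, so the standard income tax governs.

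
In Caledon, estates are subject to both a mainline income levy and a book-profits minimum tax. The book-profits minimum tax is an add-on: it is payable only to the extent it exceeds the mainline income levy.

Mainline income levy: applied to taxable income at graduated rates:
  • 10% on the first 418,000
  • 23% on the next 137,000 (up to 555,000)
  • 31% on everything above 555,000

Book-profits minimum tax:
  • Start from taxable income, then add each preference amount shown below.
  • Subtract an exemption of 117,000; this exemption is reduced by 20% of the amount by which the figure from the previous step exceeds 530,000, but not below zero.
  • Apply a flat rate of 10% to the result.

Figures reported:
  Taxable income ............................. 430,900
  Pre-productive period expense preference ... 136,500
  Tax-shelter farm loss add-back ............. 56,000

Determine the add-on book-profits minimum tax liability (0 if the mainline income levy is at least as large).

7,741

Book-profits minimum tax:
  Adjusted income: 430,900 + 136,500 + 56,000 = 623,400
  Exemption: 117,000 − 20% × (623,400 − 530,000) = 117,000 − 18,680 = 98,320
  Base: 623,400 − 98,320 = 525,080
  525,080 × 10% = 52,508

Mainline income levy:
  418,000 × 10% = 41,800
  12,900 × 23% = 2,967
  → 44,767

Excess of book-profits minimum tax over mainline income levy: 52,508 − 44,767 = 7,741.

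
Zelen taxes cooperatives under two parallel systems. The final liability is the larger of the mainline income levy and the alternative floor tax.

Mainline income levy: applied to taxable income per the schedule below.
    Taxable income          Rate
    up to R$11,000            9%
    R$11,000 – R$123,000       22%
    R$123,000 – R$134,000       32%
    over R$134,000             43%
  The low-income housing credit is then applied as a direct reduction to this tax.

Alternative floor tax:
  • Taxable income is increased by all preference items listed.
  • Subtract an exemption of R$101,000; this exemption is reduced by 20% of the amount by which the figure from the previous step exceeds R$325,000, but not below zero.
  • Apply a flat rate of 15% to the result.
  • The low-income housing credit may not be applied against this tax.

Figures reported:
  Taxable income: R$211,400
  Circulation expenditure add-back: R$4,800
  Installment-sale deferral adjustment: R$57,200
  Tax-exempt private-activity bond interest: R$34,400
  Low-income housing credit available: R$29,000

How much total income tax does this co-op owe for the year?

Alternative floor tax:
  Adjusted income: R$211,400 + R$4,800 + R$57,200 + R$34,400 = R$307,800
  Exemption: R$307,800 ≤ R$325,000, so full R$101,000 applies
  Base: R$307,800 − R$101,000 = R$206,800
  R$206,800 × 15% = R$31,020

Mainline income levy:
  R$11,000 × 9% = R$990
  R$112,000 × 22% = R$24,640
  R$11,000 × 32% = R$3,520
  R$77,400 × 43% = R$33,282
  → R$62,432
  Less low-income housing credit R$29,000 → R$33,432

R$33,432 > R$31,020, so the mainline income levy governs.

R$33,432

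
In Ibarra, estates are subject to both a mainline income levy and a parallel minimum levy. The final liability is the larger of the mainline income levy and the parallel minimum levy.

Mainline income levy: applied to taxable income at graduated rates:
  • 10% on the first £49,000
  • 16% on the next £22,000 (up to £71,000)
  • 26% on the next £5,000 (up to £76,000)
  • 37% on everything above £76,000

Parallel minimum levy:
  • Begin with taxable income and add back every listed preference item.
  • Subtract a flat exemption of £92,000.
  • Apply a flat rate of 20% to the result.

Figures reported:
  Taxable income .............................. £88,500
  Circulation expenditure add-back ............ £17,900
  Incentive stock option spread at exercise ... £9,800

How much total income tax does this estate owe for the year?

£14,345

Mainline income levy:
  £49,000 × 10% = £4,900
  £22,000 × 16% = £3,520
  £5,000 × 26% = £1,300
  £12,500 × 37% = £4,625
  → £14,345

Parallel minimum levy:
  Adjusted income: £88,500 + £17,900 + £9,800 = £116,200
  Less exemption £92,000 → base £24,200
  £24,200 × 20% = £4,840

£14,345 > £4,840, so the mainline income levy governs.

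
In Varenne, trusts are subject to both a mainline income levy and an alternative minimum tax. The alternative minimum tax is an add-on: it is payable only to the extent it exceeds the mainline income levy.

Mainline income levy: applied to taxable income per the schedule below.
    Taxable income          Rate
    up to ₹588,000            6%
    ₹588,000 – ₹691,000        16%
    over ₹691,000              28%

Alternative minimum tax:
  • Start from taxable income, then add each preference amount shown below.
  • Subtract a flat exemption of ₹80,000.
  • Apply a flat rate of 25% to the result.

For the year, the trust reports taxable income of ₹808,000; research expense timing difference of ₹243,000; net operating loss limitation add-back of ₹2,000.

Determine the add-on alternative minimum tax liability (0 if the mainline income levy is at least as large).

Alternative minimum tax:
  Adjusted income: ₹808,000 + ₹243,000 + ₹2,000 = ₹1,053,000
  Less exemption ₹80,000 → base ₹973,000
  ₹973,000 × 25% = ₹243,250

Mainline income levy:
  ₹588,000 × 6% = ₹35,280
  ₹103,000 × 16% = ₹16,480
  ₹117,000 × 28% = ₹32,760
  → ₹84,520

Excess of alternative minimum tax over mainline income levy: ₹243,250 − ₹84,520 = ₹158,730.

₹158,730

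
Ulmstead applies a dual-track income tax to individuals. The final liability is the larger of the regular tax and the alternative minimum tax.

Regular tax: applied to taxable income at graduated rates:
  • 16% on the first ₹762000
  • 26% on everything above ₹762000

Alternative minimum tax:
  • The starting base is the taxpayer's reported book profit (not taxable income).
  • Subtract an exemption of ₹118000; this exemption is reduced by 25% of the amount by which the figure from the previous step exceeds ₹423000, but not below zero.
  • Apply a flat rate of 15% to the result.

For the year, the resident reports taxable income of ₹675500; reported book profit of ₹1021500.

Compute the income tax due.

₹153225

Alternative minimum tax:
  Base (reported book profit): ₹1021500
  Exemption: 25% × (₹1021500 − ₹423000) = ₹149625 ≥ ₹118000, so the exemption is fully phased out
  Base: ₹1021500 − ₹0 = ₹1021500
  ₹1021500 × 15% = ₹153225

Regular tax:
  ₹675500 × 16% = ₹108080

₹153225 > ₹108080, so the alternative minimum tax is the binding amount.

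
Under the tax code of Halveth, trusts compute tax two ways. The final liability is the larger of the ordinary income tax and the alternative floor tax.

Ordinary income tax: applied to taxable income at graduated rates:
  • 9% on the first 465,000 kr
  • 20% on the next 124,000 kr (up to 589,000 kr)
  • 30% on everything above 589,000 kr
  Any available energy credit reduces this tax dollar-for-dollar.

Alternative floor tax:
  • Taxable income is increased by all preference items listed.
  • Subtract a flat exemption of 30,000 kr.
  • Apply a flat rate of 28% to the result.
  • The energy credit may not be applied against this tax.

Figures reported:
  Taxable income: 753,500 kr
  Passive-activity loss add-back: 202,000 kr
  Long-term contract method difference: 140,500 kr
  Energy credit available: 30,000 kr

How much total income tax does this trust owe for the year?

298,480 kr

Ordinary income tax:
  465,000 kr × 9% = 41,850 kr
  124,000 kr × 20% = 24,800 kr
  164,500 kr × 30% = 49,350 kr
  → 116,000 kr
  Less energy credit 30,000 kr → 86,000 kr

Alternative floor tax:
  Adjusted income: 753,500 kr + 202,000 kr + 140,500 kr = 1,096,000 kr
  Less exemption 30,000 kr → base 1,066,000 kr
  1,066,000 kr × 28% = 298,480 kr

298,480 kr > 86,000 kr, so the alternative floor tax is the binding amount.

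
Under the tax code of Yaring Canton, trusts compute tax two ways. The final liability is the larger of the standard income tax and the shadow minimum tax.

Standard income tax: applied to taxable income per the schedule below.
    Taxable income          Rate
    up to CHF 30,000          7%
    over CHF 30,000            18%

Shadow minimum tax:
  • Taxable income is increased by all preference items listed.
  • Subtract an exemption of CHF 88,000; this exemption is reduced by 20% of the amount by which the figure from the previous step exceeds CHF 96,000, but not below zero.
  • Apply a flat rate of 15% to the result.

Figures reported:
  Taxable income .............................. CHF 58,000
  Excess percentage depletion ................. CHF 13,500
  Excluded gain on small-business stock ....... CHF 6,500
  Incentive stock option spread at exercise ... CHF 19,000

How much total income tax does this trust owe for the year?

CHF 7,140

Shadow minimum tax:
  Adjusted income: CHF 58,000 + CHF 13,500 + CHF 6,500 + CHF 19,000 = CHF 97,000
  Exemption: CHF 88,000 − 20% × (CHF 97,000 − CHF 96,000) = CHF 88,000 − CHF 200 = CHF 87,800
  Base: CHF 97,000 − CHF 87,800 = CHF 9,200
  CHF 9,200 × 15% = CHF 1,380

Standard income tax:
  CHF 30,000 × 7% = CHF 2,100
  CHF 28,000 × 18% = CHF 5,040
  → CHF 7,140

CHF 7,140 > CHF 1,380, so the standard income tax governs.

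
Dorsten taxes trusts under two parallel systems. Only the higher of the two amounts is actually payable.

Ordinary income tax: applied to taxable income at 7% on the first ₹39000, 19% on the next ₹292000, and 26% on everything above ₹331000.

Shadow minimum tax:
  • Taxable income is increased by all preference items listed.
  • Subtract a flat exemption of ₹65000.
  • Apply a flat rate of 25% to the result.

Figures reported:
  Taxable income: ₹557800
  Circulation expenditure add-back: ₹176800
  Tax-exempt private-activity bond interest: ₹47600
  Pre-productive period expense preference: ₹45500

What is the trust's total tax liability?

Shadow minimum tax:
  Adjusted income: ₹557800 + ₹176800 + ₹47600 + ₹45500 = ₹827700
  Less exemption ₹65000 → base ₹762700
  ₹762700 × 25% = ₹190675

Ordinary income tax:
  ₹39000 × 7% = ₹2730
  ₹292000 × 19% = ₹55480
  ₹226800 × 26% = ₹58968
  → ₹117178

₹190675 > ₹117178, so the shadow minimum tax is the binding amount.

₹190675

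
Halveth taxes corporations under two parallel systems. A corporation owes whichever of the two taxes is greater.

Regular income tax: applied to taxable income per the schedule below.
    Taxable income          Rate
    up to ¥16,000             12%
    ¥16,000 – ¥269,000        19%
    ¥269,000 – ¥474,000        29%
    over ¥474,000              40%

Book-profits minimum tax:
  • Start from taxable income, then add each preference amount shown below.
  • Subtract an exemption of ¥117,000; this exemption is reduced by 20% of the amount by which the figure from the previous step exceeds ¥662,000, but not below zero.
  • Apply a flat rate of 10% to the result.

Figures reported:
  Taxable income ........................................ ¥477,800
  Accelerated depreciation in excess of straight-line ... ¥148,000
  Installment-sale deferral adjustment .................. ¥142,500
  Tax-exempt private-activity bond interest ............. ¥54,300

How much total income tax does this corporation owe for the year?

¥110,960

Regular income tax:
  ¥16,000 × 12% = ¥1,920
  ¥253,000 × 19% = ¥48,070
  ¥205,000 × 29% = ¥59,450
  ¥3,800 × 40% = ¥1,520
  → ¥110,960

Book-profits minimum tax:
  Adjusted income: ¥477,800 + ¥148,000 + ¥142,500 + ¥54,300 = ¥822,600
  Exemption: ¥117,000 − 20% × (¥822,600 − ¥662,000) = ¥117,000 − ¥32,120 = ¥84,880
  Base: ¥822,600 − ¥84,880 = ¥737,720
  ¥737,720 × 10% = ¥73,772

¥110,960 > ¥73,772, so the regular income tax governs.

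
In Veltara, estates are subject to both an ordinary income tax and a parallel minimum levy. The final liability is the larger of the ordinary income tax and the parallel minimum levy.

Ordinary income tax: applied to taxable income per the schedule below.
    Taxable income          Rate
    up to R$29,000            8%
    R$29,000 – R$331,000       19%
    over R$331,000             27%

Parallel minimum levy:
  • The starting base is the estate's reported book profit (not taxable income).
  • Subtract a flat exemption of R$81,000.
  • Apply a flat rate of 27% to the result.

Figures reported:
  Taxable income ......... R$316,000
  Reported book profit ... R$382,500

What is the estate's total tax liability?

R$81,405

Ordinary income tax:
  R$29,000 × 8% = R$2,320
  R$287,000 × 19% = R$54,530
  → R$56,850

Parallel minimum levy:
  Base (reported book profit): R$382,500
  Less exemption R$81,000 → base R$301,500
  R$301,500 × 27% = R$81,405

R$81,405 > R$56,850, so the parallel minimum levy is the binding amount.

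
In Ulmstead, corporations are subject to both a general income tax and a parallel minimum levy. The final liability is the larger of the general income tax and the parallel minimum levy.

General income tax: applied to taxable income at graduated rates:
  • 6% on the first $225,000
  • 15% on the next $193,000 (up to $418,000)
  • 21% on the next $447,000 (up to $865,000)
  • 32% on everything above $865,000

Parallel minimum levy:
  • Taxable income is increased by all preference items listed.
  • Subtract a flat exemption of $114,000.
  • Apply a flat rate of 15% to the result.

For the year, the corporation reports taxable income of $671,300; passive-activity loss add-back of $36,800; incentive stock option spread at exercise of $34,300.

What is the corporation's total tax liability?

Parallel minimum levy:
  Adjusted income: $671,300 + $36,800 + $34,300 = $742,400
  Less exemption $114,000 → base $628,400
  $628,400 × 15% = $94,260

General income tax:
  $225,000 × 6% = $13,500
  $193,000 × 15% = $28,950
  $253,300 × 21% = $53,193
  → $95,643

$95,643 > $94,260, so the general income tax governs.

$95,643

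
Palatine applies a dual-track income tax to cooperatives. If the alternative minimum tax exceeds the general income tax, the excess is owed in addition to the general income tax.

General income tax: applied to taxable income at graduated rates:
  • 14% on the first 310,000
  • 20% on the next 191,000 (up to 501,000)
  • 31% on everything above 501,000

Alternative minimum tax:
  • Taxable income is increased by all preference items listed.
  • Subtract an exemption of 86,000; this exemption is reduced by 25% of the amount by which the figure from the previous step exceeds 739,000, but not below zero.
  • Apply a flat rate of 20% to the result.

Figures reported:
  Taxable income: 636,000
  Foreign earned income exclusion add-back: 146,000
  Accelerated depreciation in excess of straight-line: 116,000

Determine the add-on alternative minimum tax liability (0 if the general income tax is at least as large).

General income tax:
  310,000 × 14% = 43,400
  191,000 × 20% = 38,200
  135,000 × 31% = 41,850
  → 123,450

Alternative minimum tax:
  Adjusted income: 636,000 + 146,000 + 116,000 = 898,000
  Exemption: 86,000 − 25% × (898,000 − 739,000) = 86,000 − 39,750 = 46,250
  Base: 898,000 − 46,250 = 851,750
  851,750 × 20% = 170,350

Excess of alternative minimum tax over general income tax: 170,350 − 123,450 = 46,900.

46,900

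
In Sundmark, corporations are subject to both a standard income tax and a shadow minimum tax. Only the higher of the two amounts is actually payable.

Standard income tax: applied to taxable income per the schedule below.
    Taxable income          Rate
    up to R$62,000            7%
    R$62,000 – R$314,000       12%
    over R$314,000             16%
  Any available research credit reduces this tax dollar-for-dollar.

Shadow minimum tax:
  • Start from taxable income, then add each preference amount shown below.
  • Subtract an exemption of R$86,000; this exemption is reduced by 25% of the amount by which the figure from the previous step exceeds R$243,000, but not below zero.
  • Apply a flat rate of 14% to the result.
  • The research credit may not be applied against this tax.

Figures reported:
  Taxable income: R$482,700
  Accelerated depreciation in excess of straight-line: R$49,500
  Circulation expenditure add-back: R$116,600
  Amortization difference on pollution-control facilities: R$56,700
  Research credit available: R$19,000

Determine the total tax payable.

R$98,770

Standard income tax:
  R$62,000 × 7% = R$4,340
  R$252,000 × 12% = R$30,240
  R$168,700 × 16% = R$26,992
  → R$61,572
  Less research credit R$19,000 → R$42,572

Shadow minimum tax:
  Adjusted income: R$482,700 + R$49,500 + R$116,600 + R$56,700 = R$705,500
  Exemption: 25% × (R$705,500 − R$243,000) = R$115,625 ≥ R$86,000, so the exemption is fully phased out
  Base: R$705,500 − R$0 = R$705,500
  R$705,500 × 14% = R$98,770

R$98,770 > R$42,572, so the shadow minimum tax is the binding amount.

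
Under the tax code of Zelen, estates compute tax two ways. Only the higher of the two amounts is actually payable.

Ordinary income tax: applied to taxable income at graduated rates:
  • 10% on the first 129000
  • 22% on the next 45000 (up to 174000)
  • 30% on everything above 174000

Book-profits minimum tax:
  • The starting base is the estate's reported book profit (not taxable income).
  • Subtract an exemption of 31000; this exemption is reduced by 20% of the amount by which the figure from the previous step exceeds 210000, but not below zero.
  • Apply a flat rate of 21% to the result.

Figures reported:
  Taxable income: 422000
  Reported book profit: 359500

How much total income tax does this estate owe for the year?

Ordinary income tax:
  129000 × 10% = 12900
  45000 × 22% = 9900
  248000 × 30% = 74400
  → 97200

Book-profits minimum tax:
  Base (reported book profit): 359500
  Exemption: 31000 − 20% × (359500 − 210000) = 31000 − 29900 = 1100
  Base: 359500 − 1100 = 358400
  358400 × 21% = 75264

97200 > 75264, so the ordinary income tax governs.

97200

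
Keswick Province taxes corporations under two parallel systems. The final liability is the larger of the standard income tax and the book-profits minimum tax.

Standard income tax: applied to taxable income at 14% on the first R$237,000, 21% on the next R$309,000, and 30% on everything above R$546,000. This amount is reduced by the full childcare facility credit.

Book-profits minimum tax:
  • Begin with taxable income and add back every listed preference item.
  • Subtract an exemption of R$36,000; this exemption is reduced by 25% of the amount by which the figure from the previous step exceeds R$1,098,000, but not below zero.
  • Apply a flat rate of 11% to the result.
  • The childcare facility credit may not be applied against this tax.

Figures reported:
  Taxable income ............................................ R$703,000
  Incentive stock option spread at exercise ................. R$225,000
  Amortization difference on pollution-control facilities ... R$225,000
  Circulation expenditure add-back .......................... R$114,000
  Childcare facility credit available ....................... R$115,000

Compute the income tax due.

R$139,370

Standard income tax:
  R$237,000 × 14% = R$33,180
  R$309,000 × 21% = R$64,890
  R$157,000 × 30% = R$47,100
  → R$145,170
  Less childcare facility credit R$115,000 → R$30,170

Book-profits minimum tax:
  Adjusted income: R$703,000 + R$225,000 + R$225,000 + R$114,000 = R$1,267,000
  Exemption: 25% × (R$1,267,000 − R$1,098,000) = R$42,250 ≥ R$36,000, so the exemption is fully phased out
  Base: R$1,267,000 − R$0 = R$1,267,000
  R$1,267,000 × 11% = R$139,370

R$139,370 > R$30,170, so the book-profits minimum tax is the binding amount.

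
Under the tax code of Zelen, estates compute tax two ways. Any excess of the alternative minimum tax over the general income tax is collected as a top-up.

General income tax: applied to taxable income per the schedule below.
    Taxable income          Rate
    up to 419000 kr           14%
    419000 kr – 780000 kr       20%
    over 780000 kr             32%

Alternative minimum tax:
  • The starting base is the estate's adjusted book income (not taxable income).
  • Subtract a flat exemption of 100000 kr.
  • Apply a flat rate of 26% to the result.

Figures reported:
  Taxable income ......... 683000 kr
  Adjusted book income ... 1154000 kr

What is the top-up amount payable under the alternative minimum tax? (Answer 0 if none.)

Alternative minimum tax:
  Base (adjusted book income): 1154000 kr
  Less exemption 100000 kr → base 1054000 kr
  1054000 kr × 26% = 274040 kr

General income tax:
  419000 kr × 14% = 58660 kr
  264000 kr × 20% = 52800 kr
  → 111460 kr

Excess of alternative minimum tax over general income tax: 274040 kr − 111460 kr = 162580 kr.

162580 kr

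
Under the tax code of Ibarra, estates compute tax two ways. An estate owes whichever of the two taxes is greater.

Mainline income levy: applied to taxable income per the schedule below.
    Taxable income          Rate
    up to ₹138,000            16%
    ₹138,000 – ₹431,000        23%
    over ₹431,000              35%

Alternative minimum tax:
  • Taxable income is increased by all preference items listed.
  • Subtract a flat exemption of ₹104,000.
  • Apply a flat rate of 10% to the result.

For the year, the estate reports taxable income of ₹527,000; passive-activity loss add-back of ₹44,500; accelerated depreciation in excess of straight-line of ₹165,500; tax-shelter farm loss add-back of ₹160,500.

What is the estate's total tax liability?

₹123,070

Mainline income levy:
  ₹138,000 × 16% = ₹22,080
  ₹293,000 × 23% = ₹67,390
  ₹96,000 × 35% = ₹33,600
  → ₹123,070

Alternative minimum tax:
  Adjusted income: ₹527,000 + ₹44,500 + ₹165,500 + ₹160,500 = ₹897,500
  Less exemption ₹104,000 → base ₹793,500
  ₹793,500 × 10% = ₹79,350

₹123,070 > ₹79,350, so the mainline income levy governs.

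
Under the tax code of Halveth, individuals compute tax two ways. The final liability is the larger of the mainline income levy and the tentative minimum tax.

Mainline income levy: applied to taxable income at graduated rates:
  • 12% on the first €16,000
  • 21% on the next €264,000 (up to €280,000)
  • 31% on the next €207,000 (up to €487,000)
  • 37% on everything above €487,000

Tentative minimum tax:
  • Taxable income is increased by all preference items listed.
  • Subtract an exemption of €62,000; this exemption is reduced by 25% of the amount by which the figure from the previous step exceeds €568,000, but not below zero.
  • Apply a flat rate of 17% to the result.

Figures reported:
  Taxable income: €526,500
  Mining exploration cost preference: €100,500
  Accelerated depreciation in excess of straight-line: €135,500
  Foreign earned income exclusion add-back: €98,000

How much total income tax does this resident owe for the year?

Tentative minimum tax:
  Adjusted income: €526,500 + €100,500 + €135,500 + €98,000 = €860,500
  Exemption: 25% × (€860,500 − €568,000) = €73,125 ≥ €62,000, so the exemption is fully phased out
  Base: €860,500 − €0 = €860,500
  €860,500 × 17% = €146,285

Mainline income levy:
  €16,000 × 12% = €1,920
  €264,000 × 21% = €55,440
  €207,000 × 31% = €64,170
  €39,500 × 37% = €14,615
  → €136,145

€146,285 > €136,145, so the tentative minimum tax is the binding amount.

€146,285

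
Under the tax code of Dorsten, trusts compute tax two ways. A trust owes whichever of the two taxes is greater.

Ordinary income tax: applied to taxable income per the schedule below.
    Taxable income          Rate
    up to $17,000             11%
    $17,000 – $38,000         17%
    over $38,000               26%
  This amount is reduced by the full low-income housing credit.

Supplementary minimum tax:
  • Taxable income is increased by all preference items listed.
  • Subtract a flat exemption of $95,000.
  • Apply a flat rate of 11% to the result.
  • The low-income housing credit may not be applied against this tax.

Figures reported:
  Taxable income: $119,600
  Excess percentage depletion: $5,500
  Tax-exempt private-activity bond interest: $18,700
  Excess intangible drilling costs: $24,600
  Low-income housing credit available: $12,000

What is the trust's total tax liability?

$14,656

Supplementary minimum tax:
  Adjusted income: $119,600 + $5,500 + $18,700 + $24,600 = $168,400
  Less exemption $95,000 → base $73,400
  $73,400 × 11% = $8,074

Ordinary income tax:
  $17,000 × 11% = $1,870
  $21,000 × 17% = $3,570
  $81,600 × 26% = $21,216
  → $26,656
  Less low-income housing credit $12,000 → $14,656

$14,656 > $8,074, so the ordinary income tax governs.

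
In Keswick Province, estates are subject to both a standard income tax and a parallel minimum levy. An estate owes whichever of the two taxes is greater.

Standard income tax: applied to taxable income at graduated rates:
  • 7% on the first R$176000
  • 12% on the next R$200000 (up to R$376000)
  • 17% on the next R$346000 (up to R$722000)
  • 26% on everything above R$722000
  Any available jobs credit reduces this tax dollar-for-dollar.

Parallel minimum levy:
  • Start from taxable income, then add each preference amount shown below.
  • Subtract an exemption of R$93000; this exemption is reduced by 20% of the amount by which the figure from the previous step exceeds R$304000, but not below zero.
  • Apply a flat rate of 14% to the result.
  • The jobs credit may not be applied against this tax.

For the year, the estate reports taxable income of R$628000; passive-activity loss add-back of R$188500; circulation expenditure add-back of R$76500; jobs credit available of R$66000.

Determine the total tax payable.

Standard income tax:
  R$176000 × 7% = R$12320
  R$200000 × 12% = R$24000
  R$252000 × 17% = R$42840
  → R$79160
  Less jobs credit R$66000 → R$13160

Parallel minimum levy:
  Adjusted income: R$628000 + R$188500 + R$76500 = R$893000
  Exemption: 20% × (R$893000 − R$304000) = R$117800 ≥ R$93000, so the exemption is fully phased out
  Base: R$893000 − R$0 = R$893000
  R$893000 × 14% = R$125020

R$125020 > R$13160, so the parallel minimum levy is the binding amount.

R$125020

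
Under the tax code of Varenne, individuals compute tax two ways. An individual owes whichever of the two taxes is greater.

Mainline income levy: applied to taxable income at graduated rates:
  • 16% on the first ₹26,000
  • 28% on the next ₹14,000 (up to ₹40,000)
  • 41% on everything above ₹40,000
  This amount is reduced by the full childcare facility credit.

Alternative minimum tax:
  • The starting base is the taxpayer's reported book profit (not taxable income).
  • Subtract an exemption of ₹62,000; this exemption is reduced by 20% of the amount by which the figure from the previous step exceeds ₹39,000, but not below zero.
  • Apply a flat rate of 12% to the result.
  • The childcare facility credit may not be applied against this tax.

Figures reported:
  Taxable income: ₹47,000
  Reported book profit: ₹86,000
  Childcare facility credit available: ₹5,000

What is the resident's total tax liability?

Mainline income levy:
  ₹26,000 × 16% = ₹4,160
  ₹14,000 × 28% = ₹3,920
  ₹7,000 × 41% = ₹2,870
  → ₹10,950
  Less childcare facility credit ₹5,000 → ₹5,950

Alternative minimum tax:
  Base (reported book profit): ₹86,000
  Exemption: ₹62,000 − 20% × (₹86,000 − ₹39,000) = ₹62,000 − ₹9,400 = ₹52,600
  Base: ₹86,000 − ₹52,600 = ₹33,400
  ₹33,400 × 12% = ₹4,008

₹5,950 > ₹4,008, so the mainline income levy governs.

₹5,950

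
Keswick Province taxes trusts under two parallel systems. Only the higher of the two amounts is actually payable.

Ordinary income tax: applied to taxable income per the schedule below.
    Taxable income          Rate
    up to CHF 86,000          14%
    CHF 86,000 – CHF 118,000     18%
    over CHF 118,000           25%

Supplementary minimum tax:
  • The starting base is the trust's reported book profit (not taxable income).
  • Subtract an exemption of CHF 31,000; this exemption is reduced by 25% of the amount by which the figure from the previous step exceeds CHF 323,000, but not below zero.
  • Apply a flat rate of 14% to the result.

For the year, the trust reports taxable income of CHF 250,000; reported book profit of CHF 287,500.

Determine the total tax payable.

Supplementary minimum tax:
  Base (reported book profit): CHF 287,500
  Exemption: CHF 287,500 ≤ CHF 323,000, so full CHF 31,000 applies
  Base: CHF 287,500 − CHF 31,000 = CHF 256,500
  CHF 256,500 × 14% = CHF 35,910

Ordinary income tax:
  CHF 86,000 × 14% = CHF 12,040
  CHF 32,000 × 18% = CHF 5,760
  CHF 132,000 × 25% = CHF 33,000
  → CHF 50,800

CHF 50,800 > CHF 35,910, so the ordinary income tax governs.

CHF 50,800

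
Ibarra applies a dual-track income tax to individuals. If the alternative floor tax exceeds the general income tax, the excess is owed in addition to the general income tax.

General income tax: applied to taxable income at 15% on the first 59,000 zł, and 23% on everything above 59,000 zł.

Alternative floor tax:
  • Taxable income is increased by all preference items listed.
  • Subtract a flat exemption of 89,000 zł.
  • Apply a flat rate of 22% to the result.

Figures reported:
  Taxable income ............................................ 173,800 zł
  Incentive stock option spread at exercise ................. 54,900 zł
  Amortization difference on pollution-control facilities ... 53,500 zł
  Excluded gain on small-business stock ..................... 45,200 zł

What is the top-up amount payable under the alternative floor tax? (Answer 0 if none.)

17,194 zł

General income tax:
  59,000 zł × 15% = 8,850 zł
  114,800 zł × 23% = 26,404 zł
  → 35,254 zł

Alternative floor tax:
  Adjusted income: 173,800 zł + 54,900 zł + 53,500 zł + 45,200 zł = 327,400 zł
  Less exemption 89,000 zł → base 238,400 zł
  238,400 zł × 22% = 52,448 zł

Excess of alternative floor tax over general income tax: 52,448 zł − 35,254 zł = 17,194 zł.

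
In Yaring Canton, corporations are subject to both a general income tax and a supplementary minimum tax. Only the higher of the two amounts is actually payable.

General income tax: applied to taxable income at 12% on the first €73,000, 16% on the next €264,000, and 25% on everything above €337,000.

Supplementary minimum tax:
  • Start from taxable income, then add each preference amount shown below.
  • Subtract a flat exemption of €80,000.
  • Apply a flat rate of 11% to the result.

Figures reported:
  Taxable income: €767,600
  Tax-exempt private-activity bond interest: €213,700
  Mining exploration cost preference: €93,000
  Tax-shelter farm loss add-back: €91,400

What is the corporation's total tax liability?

Supplementary minimum tax:
  Adjusted income: €767,600 + €213,700 + €93,000 + €91,400 = €1,165,700
  Less exemption €80,000 → base €1,085,700
  €1,085,700 × 11% = €119,427

General income tax:
  €73,000 × 12% = €8,760
  €264,000 × 16% = €42,240
  €430,600 × 25% = €107,650
  → €158,650

€158,650 > €119,427, so the general income tax governs.

€158,650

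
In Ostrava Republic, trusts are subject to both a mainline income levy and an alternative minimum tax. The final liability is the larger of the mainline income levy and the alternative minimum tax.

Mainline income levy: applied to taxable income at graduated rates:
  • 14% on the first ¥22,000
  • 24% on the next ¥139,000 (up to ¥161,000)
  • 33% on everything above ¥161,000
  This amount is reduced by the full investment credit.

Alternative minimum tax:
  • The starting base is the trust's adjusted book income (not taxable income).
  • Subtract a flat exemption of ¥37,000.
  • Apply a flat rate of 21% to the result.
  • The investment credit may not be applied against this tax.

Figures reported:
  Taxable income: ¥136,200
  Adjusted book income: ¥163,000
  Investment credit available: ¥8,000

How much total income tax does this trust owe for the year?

¥26,460

Alternative minimum tax:
  Base (adjusted book income): ¥163,000
  Less exemption ¥37,000 → base ¥126,000
  ¥126,000 × 21% = ¥26,460

Mainline income levy:
  ¥22,000 × 14% = ¥3,080
  ¥114,200 × 24% = ¥27,408
  → ¥30,488
  Less investment credit ¥8,000 → ¥22,488

¥26,460 > ¥22,488, so the alternative minimum tax is the binding amount.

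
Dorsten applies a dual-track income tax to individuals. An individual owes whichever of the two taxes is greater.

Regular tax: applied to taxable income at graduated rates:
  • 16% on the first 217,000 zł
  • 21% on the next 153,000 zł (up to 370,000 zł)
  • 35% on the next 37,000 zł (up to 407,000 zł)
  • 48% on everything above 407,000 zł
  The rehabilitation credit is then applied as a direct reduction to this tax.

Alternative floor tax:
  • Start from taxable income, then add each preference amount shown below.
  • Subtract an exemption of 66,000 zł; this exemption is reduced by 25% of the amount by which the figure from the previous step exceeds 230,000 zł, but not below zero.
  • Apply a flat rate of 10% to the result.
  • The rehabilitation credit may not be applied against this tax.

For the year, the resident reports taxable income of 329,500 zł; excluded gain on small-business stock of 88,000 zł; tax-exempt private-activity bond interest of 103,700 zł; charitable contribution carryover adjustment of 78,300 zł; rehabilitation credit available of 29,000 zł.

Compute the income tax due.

59,950 zł

Alternative floor tax:
  Adjusted income: 329,500 zł + 88,000 zł + 103,700 zł + 78,300 zł = 599,500 zł
  Exemption: 25% × (599,500 zł − 230,000 zł) = 92,375 zł ≥ 66,000 zł, so the exemption is fully phased out
  Base: 599,500 zł − 0 zł = 599,500 zł
  599,500 zł × 10% = 59,950 zł

Regular tax:
  217,000 zł × 16% = 34,720 zł
  112,500 zł × 21% = 23,625 zł
  → 58,345 zł
  Less rehabilitation credit 29,000 zł → 29,345 zł

59,950 zł > 29,345 zł, so the alternative floor tax is the binding amount.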